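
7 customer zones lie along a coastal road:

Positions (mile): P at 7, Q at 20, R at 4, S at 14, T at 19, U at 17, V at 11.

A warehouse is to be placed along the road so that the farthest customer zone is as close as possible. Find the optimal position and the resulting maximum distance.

The 1-center on a line is the midpoint of the two extreme points: leftmost at 4, rightmost at 20.
Optimal location = (4 + 20)/2 = 12; maximum distance = (20 − 4)/2 = 8.

location 12, max distance 8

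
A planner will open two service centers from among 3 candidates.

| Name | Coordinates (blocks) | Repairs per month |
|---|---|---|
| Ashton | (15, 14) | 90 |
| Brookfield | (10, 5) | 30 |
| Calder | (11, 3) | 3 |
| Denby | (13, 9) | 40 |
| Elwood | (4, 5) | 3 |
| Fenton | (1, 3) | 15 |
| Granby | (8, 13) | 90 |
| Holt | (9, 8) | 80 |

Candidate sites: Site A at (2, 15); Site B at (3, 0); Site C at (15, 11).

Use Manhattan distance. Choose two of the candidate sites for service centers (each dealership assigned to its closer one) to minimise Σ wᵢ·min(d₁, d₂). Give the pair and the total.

{Site B, Site C}, total 2416

Evaluate every pair (each demand assigned to the nearer of the two):
  {Site B, Site C}: total = 2416
  {Site A, Site C}: total = 2467
  {Site A, Site B}: total = 4266
Best pair: {Site B, Site C} with total 2416.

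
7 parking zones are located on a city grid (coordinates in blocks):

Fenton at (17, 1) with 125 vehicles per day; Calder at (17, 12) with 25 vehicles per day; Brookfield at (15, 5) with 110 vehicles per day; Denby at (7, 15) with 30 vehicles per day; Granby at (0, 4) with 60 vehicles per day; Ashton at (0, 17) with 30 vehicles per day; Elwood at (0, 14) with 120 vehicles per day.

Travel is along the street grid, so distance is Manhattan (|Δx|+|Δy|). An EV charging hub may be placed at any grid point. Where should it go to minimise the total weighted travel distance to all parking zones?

(15, 5)

Manhattan distance separates: Σwᵢ(|x−xᵢ|+|y−yᵢ|) = Σwᵢ|x−xᵢ| + Σwᵢ|y−yᵢ|, so x and y are optimised independently as 1-D weighted medians.
Total weight W = 500; half = 250.
x-coordinate, sorted with cumulative weight:
  x=0 (Granby, w=60) cum 60
  x=0 (Ashton, w=30) cum 90
  x=0 (Elwood, w=120) cum 210
  x=7 (Denby, w=30) cum 240
  x=15 (Brookfield, w=110) cum 350  ← median
  x=17 (Fenton, w=125) cum 475
  x=17 (Calder, w=25) cum 500
⇒ x* = 15
y-coordinate, sorted with cumulative weight:
  y=1 (Fenton, w=125) cum 125
  y=4 (Granby, w=60) cum 185
  y=5 (Brookfield, w=110) cum 295  ← median
  y=12 (Calder, w=25) cum 320
  y=14 (Elwood, w=120) cum 440
  y=15 (Denby, w=30) cum 470
  y=17 (Ashton, w=30) cum 500
⇒ y* = 5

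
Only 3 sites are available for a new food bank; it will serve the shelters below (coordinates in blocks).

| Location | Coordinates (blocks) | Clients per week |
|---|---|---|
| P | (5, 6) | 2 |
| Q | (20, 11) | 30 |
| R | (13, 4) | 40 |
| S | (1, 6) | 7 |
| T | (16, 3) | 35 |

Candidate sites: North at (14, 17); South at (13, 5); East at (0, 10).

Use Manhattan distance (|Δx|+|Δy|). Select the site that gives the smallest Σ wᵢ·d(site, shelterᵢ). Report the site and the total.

Total weighted distance at each candidate:
  North (14, 17): total = 1688
  South (13, 5): total = 714
  East (0, 10): total = 2248
Minimum is at South with total 714 blocks.

South, total 714 blocks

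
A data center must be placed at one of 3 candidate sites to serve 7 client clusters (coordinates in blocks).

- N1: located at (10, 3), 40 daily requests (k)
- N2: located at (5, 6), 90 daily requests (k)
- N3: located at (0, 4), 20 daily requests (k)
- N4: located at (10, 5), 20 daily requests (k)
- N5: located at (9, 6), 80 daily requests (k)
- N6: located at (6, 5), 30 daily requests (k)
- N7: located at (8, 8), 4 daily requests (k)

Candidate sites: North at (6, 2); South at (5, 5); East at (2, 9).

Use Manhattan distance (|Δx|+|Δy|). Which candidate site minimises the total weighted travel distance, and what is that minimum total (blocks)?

Total weighted distance at each candidate:
  North (6, 2): total = 1632
  South (5, 5): total = 1044
  East (2, 9): total = 2548
Minimum is at South with total 1044 blocks.

South, total 1044 blocks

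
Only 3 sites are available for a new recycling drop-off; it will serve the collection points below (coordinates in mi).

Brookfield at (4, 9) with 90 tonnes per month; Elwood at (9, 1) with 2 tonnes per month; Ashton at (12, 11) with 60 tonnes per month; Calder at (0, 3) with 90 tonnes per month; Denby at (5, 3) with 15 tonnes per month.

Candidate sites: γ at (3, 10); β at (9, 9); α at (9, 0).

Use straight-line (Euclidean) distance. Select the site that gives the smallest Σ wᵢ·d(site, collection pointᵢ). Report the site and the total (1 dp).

γ, total 1486.9 mi

Total weighted distance at each candidate:
  γ (3, 10): total = 1486.9
  β (9, 9): total = 1764.0
  α (9, 0): total = 2541.5
Minimum is at γ with total 1486.9 mi.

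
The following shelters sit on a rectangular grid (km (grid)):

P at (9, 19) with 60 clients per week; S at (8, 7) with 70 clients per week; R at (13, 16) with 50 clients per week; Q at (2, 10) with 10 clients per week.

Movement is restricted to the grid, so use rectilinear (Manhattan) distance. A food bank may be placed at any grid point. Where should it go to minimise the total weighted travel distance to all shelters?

(9, 16)

Manhattan distance separates: Σwᵢ(|x−xᵢ|+|y−yᵢ|) = Σwᵢ|x−xᵢ| + Σwᵢ|y−yᵢ|, so x and y are optimised independently as 1-D weighted medians.
Total weight W = 190; half = 95.
x-coordinate, sorted with cumulative weight:
  x=2 (Q, w=10) cum 10
  x=8 (S, w=70) cum 80
  x=9 (P, w=60) cum 140  ← median
  x=13 (R, w=50) cum 190
⇒ x* = 9
y-coordinate, sorted with cumulative weight:
  y=7 (S, w=70) cum 70
  y=10 (Q, w=10) cum 80
  y=16 (R, w=50) cum 130  ← median
  y=19 (P, w=60) cum 190
⇒ y* = 16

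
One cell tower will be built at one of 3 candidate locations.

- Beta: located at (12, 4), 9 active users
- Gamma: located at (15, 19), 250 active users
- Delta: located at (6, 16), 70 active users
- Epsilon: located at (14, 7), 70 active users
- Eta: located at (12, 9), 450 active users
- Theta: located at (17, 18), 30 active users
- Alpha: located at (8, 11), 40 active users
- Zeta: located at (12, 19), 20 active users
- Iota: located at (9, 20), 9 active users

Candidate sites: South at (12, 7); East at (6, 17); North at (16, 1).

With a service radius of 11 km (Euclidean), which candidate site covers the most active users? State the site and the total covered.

East, covering 839

Coverage radius r = 11 km; a point is covered iff (Δx)²+(Δy)² ≤ 11² = 121.
  South (12, 7): covers {Beta, Delta, Epsilon, Eta, Alpha} → 639
  East (6, 17): covers {Gamma, Delta, Eta, Alpha, Zeta, Iota} → 839
  North (16, 1): covers {Beta, Epsilon, Eta} → 529
Maximum coverage at East: 839 active users.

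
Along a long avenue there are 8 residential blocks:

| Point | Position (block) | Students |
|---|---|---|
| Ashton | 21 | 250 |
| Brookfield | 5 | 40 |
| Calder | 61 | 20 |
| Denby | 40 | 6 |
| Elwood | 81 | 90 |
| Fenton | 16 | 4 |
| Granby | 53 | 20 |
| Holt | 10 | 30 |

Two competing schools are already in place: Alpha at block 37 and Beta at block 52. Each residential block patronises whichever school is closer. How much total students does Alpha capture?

The indifferent point is the midpoint (37+52)/2 = 44.5; residential blocks left of it (closer to Alpha at 37) go to Alpha, those right go to Beta.
  Brookfield at 5 (w=40) → Alpha
  Holt at 10 (w=30) → Alpha
  Fenton at 16 (w=4) → Alpha
  Ashton at 21 (w=250) → Alpha
  Denby at 40 (w=6) → Alpha
  Granby at 53 (w=20) → Beta
  Calder at 61 (w=20) → Beta
  Elwood at 81 (w=90) → Beta
Alpha captures 330; Beta captures 130.

330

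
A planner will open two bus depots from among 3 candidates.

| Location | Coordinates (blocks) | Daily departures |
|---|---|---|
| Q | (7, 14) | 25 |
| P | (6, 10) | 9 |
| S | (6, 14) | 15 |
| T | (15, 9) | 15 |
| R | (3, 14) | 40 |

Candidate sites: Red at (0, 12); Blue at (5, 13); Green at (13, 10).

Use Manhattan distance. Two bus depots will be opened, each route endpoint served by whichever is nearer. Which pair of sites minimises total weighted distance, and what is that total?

{Blue, Green}, total 306

Evaluate every pair (each demand assigned to the nearer of the two):
  {Blue, Green}: total = 306
  {Red, Blue}: total = 471
  {Red, Green}: total = 653
Best pair: {Blue, Green} with total 306.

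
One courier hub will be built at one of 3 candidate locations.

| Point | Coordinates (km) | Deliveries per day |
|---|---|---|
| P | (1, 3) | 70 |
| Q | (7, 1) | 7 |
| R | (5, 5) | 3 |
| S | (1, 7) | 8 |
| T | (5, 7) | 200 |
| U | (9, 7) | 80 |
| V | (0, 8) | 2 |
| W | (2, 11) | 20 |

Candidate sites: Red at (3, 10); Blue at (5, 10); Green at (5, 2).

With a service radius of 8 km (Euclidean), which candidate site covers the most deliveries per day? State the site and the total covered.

Coverage radius r = 8 km; a point is covered iff (Δx)²+(Δy)² ≤ 8² = 64.
  Red (3, 10): covers {P, R, S, T, U, V, W} → 383
  Blue (5, 10): covers {R, S, T, U, V, W} → 313
  Green (5, 2): covers {P, Q, R, S, T, U, V} → 370
Maximum coverage at Red: 383 deliveries per day.

Red, covering 383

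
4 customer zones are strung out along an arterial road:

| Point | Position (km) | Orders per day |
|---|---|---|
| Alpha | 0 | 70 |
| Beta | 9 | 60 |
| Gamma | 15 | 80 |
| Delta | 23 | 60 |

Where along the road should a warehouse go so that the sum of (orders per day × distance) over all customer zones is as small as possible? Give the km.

For a sum of weighted absolute distances on a line, the optimum is the weighted median (not the mean). Total weight W = 270; half-weight = 135.
Sort by position and accumulate weight:
  km 0 (Alpha, w=70) → cum 70
  km 9 (Beta, w=60) → cum 130
  km 15 (Gamma, w=80) → cum 210  ≥ 135 → median here
  km 23 (Delta, w=60) → cum 270
Optimal location: km 15.

x = 15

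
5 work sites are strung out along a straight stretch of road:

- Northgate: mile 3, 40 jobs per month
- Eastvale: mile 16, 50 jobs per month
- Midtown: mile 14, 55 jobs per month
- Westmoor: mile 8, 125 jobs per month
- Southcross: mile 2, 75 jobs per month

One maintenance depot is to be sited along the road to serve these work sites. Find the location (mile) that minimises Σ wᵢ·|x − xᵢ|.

x = 8

For a sum of weighted absolute distances on a line, the optimum is the weighted median (not the mean). Total weight W = 345; half-weight = 172.5.
Sort by position and accumulate weight:
  mile 2 (Southcross, w=75) → cum 75
  mile 3 (Northgate, w=40) → cum 115
  mile 8 (Westmoor, w=125) → cum 240  ≥ 172.5 → median here
  mile 14 (Midtown, w=55) → cum 295
  mile 16 (Eastvale, w=50) → cum 345
Optimal location: mile 8.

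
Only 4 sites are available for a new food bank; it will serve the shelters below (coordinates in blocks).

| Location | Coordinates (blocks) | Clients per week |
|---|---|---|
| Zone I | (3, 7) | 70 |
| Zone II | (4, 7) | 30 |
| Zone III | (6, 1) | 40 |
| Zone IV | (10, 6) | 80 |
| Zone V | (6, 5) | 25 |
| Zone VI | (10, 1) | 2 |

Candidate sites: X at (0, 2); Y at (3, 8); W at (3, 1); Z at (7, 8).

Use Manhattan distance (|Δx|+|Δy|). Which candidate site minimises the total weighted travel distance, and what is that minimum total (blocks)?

Z, total 1310 blocks

Total weighted distance at each candidate:
  X (0, 2): total = 2477
  Y (3, 8): total = 1428
  W (3, 1): total = 1899
  Z (7, 8): total = 1310
Minimum is at Z with total 1310 blocks.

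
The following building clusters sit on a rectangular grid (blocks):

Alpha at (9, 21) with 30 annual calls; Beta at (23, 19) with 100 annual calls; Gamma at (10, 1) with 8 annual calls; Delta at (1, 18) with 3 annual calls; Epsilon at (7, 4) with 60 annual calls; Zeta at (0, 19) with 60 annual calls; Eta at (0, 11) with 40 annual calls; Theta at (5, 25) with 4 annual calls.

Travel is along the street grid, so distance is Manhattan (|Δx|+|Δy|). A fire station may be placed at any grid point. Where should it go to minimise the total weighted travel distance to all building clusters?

Manhattan distance separates: Σwᵢ(|x−xᵢ|+|y−yᵢ|) = Σwᵢ|x−xᵢ| + Σwᵢ|y−yᵢ|, so x and y are optimised independently as 1-D weighted medians.
Total weight W = 305; half = 152.5.
x-coordinate, sorted with cumulative weight:
  x=0 (Zeta, w=60) cum 60
  x=0 (Eta, w=40) cum 100
  x=1 (Delta, w=3) cum 103
  x=5 (Theta, w=4) cum 107
  x=7 (Epsilon, w=60) cum 167  ← median
  x=9 (Alpha, w=30) cum 197
  x=10 (Gamma, w=8) cum 205
  x=23 (Beta, w=100) cum 305
⇒ x* = 7
y-coordinate, sorted with cumulative weight:
  y=1 (Gamma, w=8) cum 8
  y=4 (Epsilon, w=60) cum 68
  y=11 (Eta, w=40) cum 108
  y=18 (Delta, w=3) cum 111
  y=19 (Beta, w=100) cum 211  ← median
  y=19 (Zeta, w=60) cum 271
  y=21 (Alpha, w=30) cum 301
  y=25 (Theta, w=4) cum 305
⇒ y* = 19

(7, 19)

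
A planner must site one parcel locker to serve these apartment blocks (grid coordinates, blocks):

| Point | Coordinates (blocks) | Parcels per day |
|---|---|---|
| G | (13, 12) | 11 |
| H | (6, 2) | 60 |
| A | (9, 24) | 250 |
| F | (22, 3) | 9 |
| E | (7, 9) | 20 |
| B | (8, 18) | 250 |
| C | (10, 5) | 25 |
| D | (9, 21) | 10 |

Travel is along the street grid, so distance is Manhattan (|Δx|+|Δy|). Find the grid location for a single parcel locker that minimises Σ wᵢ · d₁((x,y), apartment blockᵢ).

(8, 18)

Manhattan distance separates: Σwᵢ(|x−xᵢ|+|y−yᵢ|) = Σwᵢ|x−xᵢ| + Σwᵢ|y−yᵢ|, so x and y are optimised independently as 1-D weighted medians.
Total weight W = 635; half = 317.5.
x-coordinate, sorted with cumulative weight:
  x=6 (H, w=60) cum 60
  x=7 (E, w=20) cum 80
  x=8 (B, w=250) cum 330  ← median
  x=9 (A, w=250) cum 580
  x=9 (D, w=10) cum 590
  x=10 (C, w=25) cum 615
  x=13 (G, w=11) cum 626
  x=22 (F, w=9) cum 635
⇒ x* = 8
y-coordinate, sorted with cumulative weight:
  y=2 (H, w=60) cum 60
  y=3 (F, w=9) cum 69
  y=5 (C, w=25) cum 94
  y=9 (E, w=20) cum 114
  y=12 (G, w=11) cum 125
  y=18 (B, w=250) cum 375  ← median
  y=21 (D, w=10) cum 385
  y=24 (A, w=250) cum 635
⇒ y* = 18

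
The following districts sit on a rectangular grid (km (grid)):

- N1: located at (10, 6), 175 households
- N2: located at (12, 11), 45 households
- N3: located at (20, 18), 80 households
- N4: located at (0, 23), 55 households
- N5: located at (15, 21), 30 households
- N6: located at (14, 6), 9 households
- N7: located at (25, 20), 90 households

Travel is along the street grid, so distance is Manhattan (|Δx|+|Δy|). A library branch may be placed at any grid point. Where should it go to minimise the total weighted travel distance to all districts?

(12, 18)

Manhattan distance separates: Σwᵢ(|x−xᵢ|+|y−yᵢ|) = Σwᵢ|x−xᵢ| + Σwᵢ|y−yᵢ|, so x and y are optimised independently as 1-D weighted medians.
Total weight W = 484; half = 242.
x-coordinate, sorted with cumulative weight:
  x=0 (N4, w=55) cum 55
  x=10 (N1, w=175) cum 230
  x=12 (N2, w=45) cum 275  ← median
  x=14 (N6, w=9) cum 284
  x=15 (N5, w=30) cum 314
  x=20 (N3, w=80) cum 394
  x=25 (N7, w=90) cum 484
⇒ x* = 12
y-coordinate, sorted with cumulative weight:
  y=6 (N1, w=175) cum 175
  y=6 (N6, w=9) cum 184
  y=11 (N2, w=45) cum 229
  y=18 (N3, w=80) cum 309  ← median
  y=20 (N7, w=90) cum 399
  y=21 (N5, w=30) cum 429
  y=23 (N4, w=55) cum 484
⇒ y* = 18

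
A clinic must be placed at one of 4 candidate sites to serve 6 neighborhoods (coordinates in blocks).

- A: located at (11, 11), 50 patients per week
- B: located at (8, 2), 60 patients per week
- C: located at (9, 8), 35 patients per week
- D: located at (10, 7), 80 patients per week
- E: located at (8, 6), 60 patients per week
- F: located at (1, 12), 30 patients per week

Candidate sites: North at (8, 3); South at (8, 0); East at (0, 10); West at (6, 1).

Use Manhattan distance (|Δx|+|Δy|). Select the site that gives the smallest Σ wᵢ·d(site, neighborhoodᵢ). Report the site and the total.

North, total 1960 blocks

Total weighted distance at each candidate:
  North (8, 3): total = 1960
  South (8, 0): total = 2785
  East (0, 10): total = 3795
  West (6, 1): total = 2980
Minimum is at North with total 1960 blocks.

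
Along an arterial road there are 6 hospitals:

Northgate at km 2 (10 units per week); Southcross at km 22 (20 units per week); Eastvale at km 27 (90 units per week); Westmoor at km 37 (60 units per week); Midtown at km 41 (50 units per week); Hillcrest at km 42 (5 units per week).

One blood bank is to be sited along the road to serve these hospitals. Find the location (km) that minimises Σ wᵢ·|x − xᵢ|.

x = 27

For a sum of weighted absolute distances on a line, the optimum is the weighted median (not the mean). Total weight W = 235; half-weight = 117.5.
Sort by position and accumulate weight:
  km 2 (Northgate, w=10) → cum 10
  km 22 (Southcross, w=20) → cum 30
  km 27 (Eastvale, w=90) → cum 120  ≥ 117.5 → median here
  km 37 (Westmoor, w=60) → cum 180
  km 41 (Midtown, w=50) → cum 230
  km 42 (Hillcrest, w=5) → cum 235
Optimal location: km 27.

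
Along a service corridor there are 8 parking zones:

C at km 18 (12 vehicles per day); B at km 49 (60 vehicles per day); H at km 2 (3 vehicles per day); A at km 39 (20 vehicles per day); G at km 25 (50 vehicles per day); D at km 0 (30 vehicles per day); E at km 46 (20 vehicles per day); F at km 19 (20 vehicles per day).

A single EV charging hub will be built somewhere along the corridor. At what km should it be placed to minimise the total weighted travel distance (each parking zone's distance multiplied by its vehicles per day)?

x = 25

For a sum of weighted absolute distances on a line, the optimum is the weighted median (not the mean). Total weight W = 215; half-weight = 107.5.
Sort by position and accumulate weight:
  km 0 (D, w=30) → cum 30
  km 2 (H, w=3) → cum 33
  km 18 (C, w=12) → cum 45
  km 19 (F, w=20) → cum 65
  km 25 (G, w=50) → cum 115  ≥ 107.5 → median here
  km 39 (A, w=20) → cum 135
  km 46 (E, w=20) → cum 155
  km 49 (B, w=60) → cum 215
Optimal location: km 25.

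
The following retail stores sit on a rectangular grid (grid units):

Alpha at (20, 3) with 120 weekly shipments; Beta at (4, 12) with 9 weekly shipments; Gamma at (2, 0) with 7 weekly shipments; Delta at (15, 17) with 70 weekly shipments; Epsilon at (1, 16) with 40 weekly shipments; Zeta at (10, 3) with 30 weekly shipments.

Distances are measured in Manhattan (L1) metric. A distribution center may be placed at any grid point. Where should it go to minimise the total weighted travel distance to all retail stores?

(15, 3)

Manhattan distance separates: Σwᵢ(|x−xᵢ|+|y−yᵢ|) = Σwᵢ|x−xᵢ| + Σwᵢ|y−yᵢ|, so x and y are optimised independently as 1-D weighted medians.
Total weight W = 276; half = 138.
x-coordinate, sorted with cumulative weight:
  x=1 (Epsilon, w=40) cum 40
  x=2 (Gamma, w=7) cum 47
  x=4 (Beta, w=9) cum 56
  x=10 (Zeta, w=30) cum 86
  x=15 (Delta, w=70) cum 156  ← median
  x=20 (Alpha, w=120) cum 276
⇒ x* = 15
y-coordinate, sorted with cumulative weight:
  y=0 (Gamma, w=7) cum 7
  y=3 (Alpha, w=120) cum 127
  y=3 (Zeta, w=30) cum 157  ← median
  y=12 (Beta, w=9) cum 166
  y=16 (Epsilon, w=40) cum 206
  y=17 (Delta, w=70) cum 276
⇒ y* = 3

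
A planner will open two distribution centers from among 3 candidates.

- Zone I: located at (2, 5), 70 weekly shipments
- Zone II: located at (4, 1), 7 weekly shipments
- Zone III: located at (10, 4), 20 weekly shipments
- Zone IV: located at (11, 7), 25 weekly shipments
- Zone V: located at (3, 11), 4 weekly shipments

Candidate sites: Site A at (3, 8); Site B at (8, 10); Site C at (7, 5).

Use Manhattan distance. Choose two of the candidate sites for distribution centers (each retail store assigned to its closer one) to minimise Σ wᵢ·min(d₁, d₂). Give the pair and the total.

{Site A, Site C}, total 571

Evaluate every pair (each demand assigned to the nearer of the two):
  {Site A, Site C}: total = 571
  {Site B, Site C}: total = 653
  {Site A, Site B}: total = 658
Best pair: {Site A, Site C} with total 571.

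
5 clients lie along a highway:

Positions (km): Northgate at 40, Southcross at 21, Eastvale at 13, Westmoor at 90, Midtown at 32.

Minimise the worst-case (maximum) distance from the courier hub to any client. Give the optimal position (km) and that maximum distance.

location 51.5, max distance 38.5

The 1-center on a line is the midpoint of the two extreme points: leftmost at 13, rightmost at 90.
Optimal location = (13 + 90)/2 = 51.5; maximum distance = (90 − 13)/2 = 38.5.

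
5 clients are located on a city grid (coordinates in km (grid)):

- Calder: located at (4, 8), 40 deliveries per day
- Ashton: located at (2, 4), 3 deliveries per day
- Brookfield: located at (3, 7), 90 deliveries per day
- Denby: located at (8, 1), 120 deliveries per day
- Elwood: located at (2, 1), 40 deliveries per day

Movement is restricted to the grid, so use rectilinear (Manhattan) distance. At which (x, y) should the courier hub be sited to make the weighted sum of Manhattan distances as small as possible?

(4, 1)

Manhattan distance separates: Σwᵢ(|x−xᵢ|+|y−yᵢ|) = Σwᵢ|x−xᵢ| + Σwᵢ|y−yᵢ|, so x and y are optimised independently as 1-D weighted medians.
Total weight W = 293; half = 146.5.
x-coordinate, sorted with cumulative weight:
  x=2 (Ashton, w=3) cum 3
  x=2 (Elwood, w=40) cum 43
  x=3 (Brookfield, w=90) cum 133
  x=4 (Calder, w=40) cum 173  ← median
  x=8 (Denby, w=120) cum 293
⇒ x* = 4
y-coordinate, sorted with cumulative weight:
  y=1 (Denby, w=120) cum 120
  y=1 (Elwood, w=40) cum 160  ← median
  y=4 (Ashton, w=3) cum 163
  y=7 (Brookfield, w=90) cum 253
  y=8 (Calder, w=40) cum 293
⇒ y* = 1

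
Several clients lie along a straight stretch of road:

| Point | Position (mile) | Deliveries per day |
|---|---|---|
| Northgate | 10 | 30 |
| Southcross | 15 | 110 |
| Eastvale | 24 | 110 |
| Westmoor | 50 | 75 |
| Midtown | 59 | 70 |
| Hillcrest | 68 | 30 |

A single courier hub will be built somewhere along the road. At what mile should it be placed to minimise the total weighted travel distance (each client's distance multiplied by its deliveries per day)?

For a sum of weighted absolute distances on a line, the optimum is the weighted median (not the mean). Total weight W = 425; half-weight = 212.5.
Sort by position and accumulate weight:
  mile 10 (Northgate, w=30) → cum 30
  mile 15 (Southcross, w=110) → cum 140
  mile 24 (Eastvale, w=110) → cum 250  ≥ 212.5 → median here
  mile 50 (Westmoor, w=75) → cum 325
  mile 59 (Midtown, w=70) → cum 395
  mile 68 (Hillcrest, w=30) → cum 425
Optimal location: mile 24.

x = 24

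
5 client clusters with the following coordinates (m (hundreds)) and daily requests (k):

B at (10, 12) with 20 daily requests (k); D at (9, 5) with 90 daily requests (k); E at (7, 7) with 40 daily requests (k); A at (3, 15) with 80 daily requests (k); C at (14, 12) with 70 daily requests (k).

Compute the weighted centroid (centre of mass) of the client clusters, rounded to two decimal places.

The minimiser of Σwᵢ‖p−pᵢ‖² is the weighted centroid p* = (Σwᵢpᵢ)/(Σwᵢ).
Σwᵢ = 300.
Σwᵢxᵢ = 20·10 + 90·9 + 40·7 + 80·3 + 70·14 = 2510.
Σwᵢyᵢ = 20·12 + 90·5 + 40·7 + 80·15 + 70·12 = 3010.
x* = 2510/300 = 8.37, y* = 3010/300 = 10.03.

(8.37, 10.03)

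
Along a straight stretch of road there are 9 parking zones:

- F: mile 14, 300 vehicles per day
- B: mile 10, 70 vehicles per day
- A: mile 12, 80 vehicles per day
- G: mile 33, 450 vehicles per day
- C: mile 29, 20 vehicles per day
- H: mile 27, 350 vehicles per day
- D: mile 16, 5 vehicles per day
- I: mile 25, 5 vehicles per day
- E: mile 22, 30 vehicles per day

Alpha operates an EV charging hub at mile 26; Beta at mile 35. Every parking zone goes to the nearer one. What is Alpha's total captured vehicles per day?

860

The indifferent point is the midpoint (26+35)/2 = 30.5; parking zones left of it (closer to Alpha at 26) go to Alpha, those right go to Beta.
  B at 10 (w=70) → Alpha
  A at 12 (w=80) → Alpha
  F at 14 (w=300) → Alpha
  D at 16 (w=5) → Alpha
  E at 22 (w=30) → Alpha
  I at 25 (w=5) → Alpha
  H at 27 (w=350) → Alpha
  C at 29 (w=20) → Alpha
  G at 33 (w=450) → Beta
Alpha captures 860; Beta captures 450.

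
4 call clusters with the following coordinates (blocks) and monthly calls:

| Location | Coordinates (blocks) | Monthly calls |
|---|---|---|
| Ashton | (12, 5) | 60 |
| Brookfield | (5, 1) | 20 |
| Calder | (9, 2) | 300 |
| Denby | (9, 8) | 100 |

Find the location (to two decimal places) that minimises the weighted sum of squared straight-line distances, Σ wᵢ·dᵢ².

(9.21, 3.58)

The minimiser of Σwᵢ‖p−pᵢ‖² is the weighted centroid p* = (Σwᵢpᵢ)/(Σwᵢ).
Σwᵢ = 480.
Σwᵢxᵢ = 60·12 + 20·5 + 300·9 + 100·9 = 4420.
Σwᵢyᵢ = 60·5 + 20·1 + 300·2 + 100·8 = 1720.
x* = 4420/480 = 9.21, y* = 1720/480 = 3.58.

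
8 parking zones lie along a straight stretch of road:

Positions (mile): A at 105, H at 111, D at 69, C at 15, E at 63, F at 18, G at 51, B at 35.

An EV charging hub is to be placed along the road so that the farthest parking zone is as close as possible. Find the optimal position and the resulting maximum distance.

The 1-center on a line is the midpoint of the two extreme points: leftmost at 15, rightmost at 111.
Optimal location = (15 + 111)/2 = 63; maximum distance = (111 − 15)/2 = 48.

location 63, max distance 48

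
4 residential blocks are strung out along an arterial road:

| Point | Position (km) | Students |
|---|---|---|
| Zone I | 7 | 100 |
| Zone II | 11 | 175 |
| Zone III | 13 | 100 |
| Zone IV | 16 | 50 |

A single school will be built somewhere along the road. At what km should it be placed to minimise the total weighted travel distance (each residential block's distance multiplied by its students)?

For a sum of weighted absolute distances on a line, the optimum is the weighted median (not the mean). Total weight W = 425; half-weight = 212.5.
Sort by position and accumulate weight:
  km 7 (Zone I, w=100) → cum 100
  km 11 (Zone II, w=175) → cum 275  ≥ 212.5 → median here
  km 13 (Zone III, w=100) → cum 375
  km 16 (Zone IV, w=50) → cum 425
Optimal location: km 11.

x = 11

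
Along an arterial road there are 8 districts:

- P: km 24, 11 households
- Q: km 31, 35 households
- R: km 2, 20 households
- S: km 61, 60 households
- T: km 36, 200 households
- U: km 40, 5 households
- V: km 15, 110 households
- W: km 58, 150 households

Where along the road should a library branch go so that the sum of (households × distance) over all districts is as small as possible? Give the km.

For a sum of weighted absolute distances on a line, the optimum is the weighted median (not the mean). Total weight W = 591; half-weight = 295.5.
Sort by position and accumulate weight:
  km 2 (R, w=20) → cum 20
  km 15 (V, w=110) → cum 130
  km 24 (P, w=11) → cum 141
  km 31 (Q, w=35) → cum 176
  km 36 (T, w=200) → cum 376  ≥ 295.5 → median here
  km 40 (U, w=5) → cum 381
  km 58 (W, w=150) → cum 531
  km 61 (S, w=60) → cum 591
Optimal location: km 36.

x = 36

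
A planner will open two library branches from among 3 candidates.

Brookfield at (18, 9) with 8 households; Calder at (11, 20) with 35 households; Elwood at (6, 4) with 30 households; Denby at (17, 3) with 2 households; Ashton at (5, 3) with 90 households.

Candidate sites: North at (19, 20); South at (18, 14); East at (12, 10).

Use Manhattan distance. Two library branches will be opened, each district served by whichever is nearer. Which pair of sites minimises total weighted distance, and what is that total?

{North, East}, total 1980

Evaluate every pair (each demand assigned to the nearer of the two):
  {North, East}: total = 1980
  {South, East}: total = 2069
  {North, South}: total = 3164
Best pair: {North, East} with total 1980.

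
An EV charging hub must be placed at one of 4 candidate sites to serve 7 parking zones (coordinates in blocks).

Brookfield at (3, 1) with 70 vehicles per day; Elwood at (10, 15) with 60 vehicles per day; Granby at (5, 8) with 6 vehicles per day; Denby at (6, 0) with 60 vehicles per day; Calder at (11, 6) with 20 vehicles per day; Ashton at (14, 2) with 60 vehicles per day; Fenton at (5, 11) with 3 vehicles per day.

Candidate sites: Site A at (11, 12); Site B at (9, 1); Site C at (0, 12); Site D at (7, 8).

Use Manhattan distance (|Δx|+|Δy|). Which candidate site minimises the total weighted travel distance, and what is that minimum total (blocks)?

Site B, total 2168 blocks

Total weighted distance at each candidate:
  Site A (11, 12): total = 3571
  Site B (9, 1): total = 2168
  Site C (0, 12): total = 4692
  Site D (7, 8): total = 2837
Minimum is at Site B with total 2168 blocks.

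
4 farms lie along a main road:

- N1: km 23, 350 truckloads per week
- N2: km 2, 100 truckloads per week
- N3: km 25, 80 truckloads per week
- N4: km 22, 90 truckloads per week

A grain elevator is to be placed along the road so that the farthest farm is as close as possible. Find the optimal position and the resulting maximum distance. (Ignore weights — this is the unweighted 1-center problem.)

location 13.5, max distance 11.5

The 1-center on a line is the midpoint of the two extreme points: leftmost at 2, rightmost at 25.
Optimal location = (2 + 25)/2 = 13.5; maximum distance = (25 − 2)/2 = 11.5.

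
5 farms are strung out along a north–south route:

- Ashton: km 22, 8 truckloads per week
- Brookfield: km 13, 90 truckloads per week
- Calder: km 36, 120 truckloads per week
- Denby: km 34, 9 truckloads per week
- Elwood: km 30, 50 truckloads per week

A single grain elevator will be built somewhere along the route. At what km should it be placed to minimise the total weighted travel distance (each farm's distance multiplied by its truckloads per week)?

For a sum of weighted absolute distances on a line, the optimum is the weighted median (not the mean). Total weight W = 277; half-weight = 138.5.
Sort by position and accumulate weight:
  km 13 (Brookfield, w=90) → cum 90
  km 22 (Ashton, w=8) → cum 98
  km 30 (Elwood, w=50) → cum 148  ≥ 138.5 → median here
  km 34 (Denby, w=9) → cum 157
  km 36 (Calder, w=120) → cum 277
Optimal location: km 30.

x = 30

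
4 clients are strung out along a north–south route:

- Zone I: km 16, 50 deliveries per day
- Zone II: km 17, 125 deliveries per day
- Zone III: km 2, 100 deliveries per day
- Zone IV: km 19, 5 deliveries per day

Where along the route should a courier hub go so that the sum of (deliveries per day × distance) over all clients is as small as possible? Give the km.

x = 16

For a sum of weighted absolute distances on a line, the optimum is the weighted median (not the mean). Total weight W = 280; half-weight = 140.
Sort by position and accumulate weight:
  km 2 (Zone III, w=100) → cum 100
  km 16 (Zone I, w=50) → cum 150  ≥ 140 → median here
  km 17 (Zone II, w=125) → cum 275
  km 19 (Zone IV, w=5) → cum 280
Optimal location: km 16.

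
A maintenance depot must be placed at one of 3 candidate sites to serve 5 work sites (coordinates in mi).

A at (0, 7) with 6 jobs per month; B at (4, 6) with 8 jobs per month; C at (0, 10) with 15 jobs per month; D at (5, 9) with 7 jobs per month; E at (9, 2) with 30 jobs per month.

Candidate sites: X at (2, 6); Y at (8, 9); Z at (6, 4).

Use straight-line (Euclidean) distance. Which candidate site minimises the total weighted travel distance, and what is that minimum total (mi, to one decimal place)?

Total weighted distance at each candidate:
  X (2, 6): total = 368.1
  Y (8, 9): total = 443.5
  Z (6, 4): total = 334.0
Minimum is at Z with total 334.0 mi.

Z, total 334.0 mi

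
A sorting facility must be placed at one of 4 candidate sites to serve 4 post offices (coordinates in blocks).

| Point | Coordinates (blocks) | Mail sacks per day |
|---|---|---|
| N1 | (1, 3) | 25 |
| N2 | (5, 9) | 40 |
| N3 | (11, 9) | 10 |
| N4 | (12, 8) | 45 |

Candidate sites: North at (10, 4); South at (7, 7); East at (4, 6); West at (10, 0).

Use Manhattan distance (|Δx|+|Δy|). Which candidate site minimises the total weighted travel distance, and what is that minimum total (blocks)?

Total weighted distance at each candidate:
  North (10, 4): total = 980
  South (7, 7): total = 740
  East (4, 6): total = 860
  West (10, 0): total = 1410
Minimum is at South with total 740 blocks.

South, total 740 blocks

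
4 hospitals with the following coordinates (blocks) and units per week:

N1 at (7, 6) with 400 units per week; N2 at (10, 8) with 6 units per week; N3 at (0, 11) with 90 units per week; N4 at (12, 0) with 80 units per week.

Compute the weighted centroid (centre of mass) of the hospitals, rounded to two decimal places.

The minimiser of Σwᵢ‖p−pᵢ‖² is the weighted centroid p* = (Σwᵢpᵢ)/(Σwᵢ).
Σwᵢ = 576.
Σwᵢxᵢ = 400·7 + 6·10 + 90·0 + 80·12 = 3820.
Σwᵢyᵢ = 400·6 + 6·8 + 90·11 + 80·0 = 3438.
x* = 3820/576 = 6.63, y* = 3438/576 = 5.97.

(6.63, 5.97)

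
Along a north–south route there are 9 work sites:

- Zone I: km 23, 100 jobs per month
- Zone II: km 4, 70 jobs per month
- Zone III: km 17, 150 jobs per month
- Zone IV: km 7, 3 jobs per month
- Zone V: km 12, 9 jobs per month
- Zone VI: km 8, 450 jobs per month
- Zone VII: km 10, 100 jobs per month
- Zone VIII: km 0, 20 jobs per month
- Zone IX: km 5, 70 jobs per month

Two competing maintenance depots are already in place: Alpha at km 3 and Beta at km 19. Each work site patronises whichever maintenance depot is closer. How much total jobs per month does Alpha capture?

713

The indifferent point is the midpoint (3+19)/2 = 11; work sites left of it (closer to Alpha at 3) go to Alpha, those right go to Beta.
  Zone VIII at 0 (w=20) → Alpha
  Zone II at 4 (w=70) → Alpha
  Zone IX at 5 (w=70) → Alpha
  Zone IV at 7 (w=3) → Alpha
  Zone VI at 8 (w=450) → Alpha
  Zone VII at 10 (w=100) → Alpha
  Zone V at 12 (w=9) → Beta
  Zone III at 17 (w=150) → Beta
  Zone I at 23 (w=100) → Beta
Alpha captures 713; Beta captures 259.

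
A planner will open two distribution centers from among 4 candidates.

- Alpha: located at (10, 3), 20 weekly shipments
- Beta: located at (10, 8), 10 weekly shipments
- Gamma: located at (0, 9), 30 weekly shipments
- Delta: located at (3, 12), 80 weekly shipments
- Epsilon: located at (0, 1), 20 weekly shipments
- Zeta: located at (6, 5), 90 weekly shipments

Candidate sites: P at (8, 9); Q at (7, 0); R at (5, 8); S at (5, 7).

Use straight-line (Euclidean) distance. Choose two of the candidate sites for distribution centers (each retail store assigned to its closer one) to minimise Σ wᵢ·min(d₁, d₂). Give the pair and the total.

Evaluate every pair (each demand assigned to the nearer of the two):
  {R, S}: total = 1046.3
  {Q, S}: total = 1070.9
  {Q, R}: total = 1071.6
  {P, S}: total = 1098.7
  {P, R}: total = 1116.2
  {P, Q}: total = 1357.6
Best pair: {R, S} with total 1046.3.

{R, S}, total 1046.3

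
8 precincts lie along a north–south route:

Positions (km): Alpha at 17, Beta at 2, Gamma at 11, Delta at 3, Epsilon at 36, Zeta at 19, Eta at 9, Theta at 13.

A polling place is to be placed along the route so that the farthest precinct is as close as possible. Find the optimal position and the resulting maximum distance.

location 19, max distance 17

The 1-center on a line is the midpoint of the two extreme points: leftmost at 2, rightmost at 36.
Optimal location = (2 + 36)/2 = 19; maximum distance = (36 − 2)/2 = 17.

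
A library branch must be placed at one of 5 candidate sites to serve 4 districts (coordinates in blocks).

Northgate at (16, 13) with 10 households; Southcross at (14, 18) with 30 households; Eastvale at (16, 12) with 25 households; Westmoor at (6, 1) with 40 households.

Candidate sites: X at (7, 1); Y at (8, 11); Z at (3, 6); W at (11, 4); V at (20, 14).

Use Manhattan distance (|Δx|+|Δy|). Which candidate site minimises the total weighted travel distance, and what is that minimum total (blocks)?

Y, total 1195 blocks

Total weighted distance at each candidate:
  X (7, 1): total = 1470
  Y (8, 11): total = 1195
  Z (3, 6): total = 1685
  W (11, 4): total = 1295
  V (20, 14): total = 1580
Minimum is at Y with total 1195 blocks.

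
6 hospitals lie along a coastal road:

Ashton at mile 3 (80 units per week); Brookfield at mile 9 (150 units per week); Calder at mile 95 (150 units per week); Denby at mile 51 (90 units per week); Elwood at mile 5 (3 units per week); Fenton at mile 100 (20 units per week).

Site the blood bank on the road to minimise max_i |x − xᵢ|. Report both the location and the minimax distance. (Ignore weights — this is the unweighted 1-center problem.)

location 51.5, max distance 48.5

The 1-center on a line is the midpoint of the two extreme points: leftmost at 3, rightmost at 100.
Optimal location = (3 + 100)/2 = 51.5; maximum distance = (100 − 3)/2 = 48.5.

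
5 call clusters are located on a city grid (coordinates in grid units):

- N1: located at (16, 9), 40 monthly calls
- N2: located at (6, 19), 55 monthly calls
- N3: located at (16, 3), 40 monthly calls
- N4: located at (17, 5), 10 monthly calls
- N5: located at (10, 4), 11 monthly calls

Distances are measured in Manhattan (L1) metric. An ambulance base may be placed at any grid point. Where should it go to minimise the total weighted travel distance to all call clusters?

(16, 9)

Manhattan distance separates: Σwᵢ(|x−xᵢ|+|y−yᵢ|) = Σwᵢ|x−xᵢ| + Σwᵢ|y−yᵢ|, so x and y are optimised independently as 1-D weighted medians.
Total weight W = 156; half = 78.
x-coordinate, sorted with cumulative weight:
  x=6 (N2, w=55) cum 55
  x=10 (N5, w=11) cum 66
  x=16 (N1, w=40) cum 106  ← median
  x=16 (N3, w=40) cum 146
  x=17 (N4, w=10) cum 156
⇒ x* = 16
y-coordinate, sorted with cumulative weight:
  y=3 (N3, w=40) cum 40
  y=4 (N5, w=11) cum 51
  y=5 (N4, w=10) cum 61
  y=9 (N1, w=40) cum 101  ← median
  y=19 (N2, w=55) cum 156
⇒ y* = 9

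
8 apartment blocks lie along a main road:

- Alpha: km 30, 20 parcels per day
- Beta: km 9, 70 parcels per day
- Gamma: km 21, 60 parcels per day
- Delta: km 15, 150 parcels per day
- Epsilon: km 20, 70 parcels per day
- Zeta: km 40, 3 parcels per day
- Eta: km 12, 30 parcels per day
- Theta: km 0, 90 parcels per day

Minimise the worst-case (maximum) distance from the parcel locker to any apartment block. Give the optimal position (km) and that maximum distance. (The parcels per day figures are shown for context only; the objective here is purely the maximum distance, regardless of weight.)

The 1-center on a line is the midpoint of the two extreme points: leftmost at 0, rightmost at 40.
Optimal location = (0 + 40)/2 = 20; maximum distance = (40 − 0)/2 = 20.

location 20, max distance 20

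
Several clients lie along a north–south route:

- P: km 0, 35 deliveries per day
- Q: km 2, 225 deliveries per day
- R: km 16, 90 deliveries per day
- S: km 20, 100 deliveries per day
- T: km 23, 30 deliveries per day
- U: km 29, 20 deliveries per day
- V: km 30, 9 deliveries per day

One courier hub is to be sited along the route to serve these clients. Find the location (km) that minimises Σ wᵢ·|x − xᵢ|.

For a sum of weighted absolute distances on a line, the optimum is the weighted median (not the mean). Total weight W = 509; half-weight = 254.5.
Sort by position and accumulate weight:
  km 0 (P, w=35) → cum 35
  km 2 (Q, w=225) → cum 260  ≥ 254.5 → median here
  km 16 (R, w=90) → cum 350
  km 20 (S, w=100) → cum 450
  km 23 (T, w=30) → cum 480
  km 29 (U, w=20) → cum 500
  km 30 (V, w=9) → cum 509
Optimal location: km 2.

x = 2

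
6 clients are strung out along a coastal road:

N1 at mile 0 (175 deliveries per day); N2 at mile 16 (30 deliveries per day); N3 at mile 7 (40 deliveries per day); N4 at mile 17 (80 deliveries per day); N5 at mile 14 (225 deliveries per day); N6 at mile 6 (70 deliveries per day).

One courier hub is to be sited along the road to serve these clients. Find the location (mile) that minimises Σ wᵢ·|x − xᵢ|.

For a sum of weighted absolute distances on a line, the optimum is the weighted median (not the mean). Total weight W = 620; half-weight = 310.
Sort by position and accumulate weight:
  mile 0 (N1, w=175) → cum 175
  mile 6 (N6, w=70) → cum 245
  mile 7 (N3, w=40) → cum 285
  mile 14 (N5, w=225) → cum 510  ≥ 310 → median here
  mile 16 (N2, w=30) → cum 540
  mile 17 (N4, w=80) → cum 620
Optimal location: mile 14.

x = 14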